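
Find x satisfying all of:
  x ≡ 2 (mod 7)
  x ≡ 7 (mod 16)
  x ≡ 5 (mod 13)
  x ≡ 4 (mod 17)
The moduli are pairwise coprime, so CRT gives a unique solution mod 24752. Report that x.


Product of moduli M = 7 · 16 · 13 · 17 = 24752.
Merge one congruence at a time:
  Start: x ≡ 2 (mod 7).
  Combine with x ≡ 7 (mod 16); new modulus lcm = 112.
    Write x = 2 + 7·t and substitute into x ≡ 7 (mod 16): 7·t ≡ 7 − 2 = 5 (mod 16).
    The inverse of 7 mod 16 is 7 (since 7·7 = 49 = 3·16 + 1), so t ≡ 7·5 = 35 ≡ 3 (mod 16).
    Then x = 2 + 7·3 = 23, valid modulo lcm(7, 16) = 112: x ≡ 23 (mod 112).
  Combine with x ≡ 5 (mod 13); new modulus lcm = 1456.
    Write x = 23 + 112·t and substitute into x ≡ 5 (mod 13): 112·t ≡ 5 − 23 = -18 (mod 13).
    Reduce coefficients mod 13: 8·t ≡ 8 (mod 13).
    The inverse of 8 mod 13 is 5 (since 8·5 = 40 = 3·13 + 1), so t ≡ 5·8 = 40 ≡ 1 (mod 13).
    Then x = 23 + 112·1 = 135, valid modulo lcm(112, 13) = 1456: x ≡ 135 (mod 1456).
  Combine with x ≡ 4 (mod 17); new modulus lcm = 24752.
    Write x = 135 + 1456·t and substitute into x ≡ 4 (mod 17): 1456·t ≡ 4 − 135 = -131 (mod 17).
    Reduce coefficients mod 17: 11·t ≡ 5 (mod 17).
    The inverse of 11 mod 17 is 14 (since 11·14 = 154 = 9·17 + 1), so t ≡ 14·5 = 70 ≡ 2 (mod 17).
    Then x = 135 + 1456·2 = 3047, valid modulo lcm(1456, 17) = 24752: x ≡ 3047 (mod 24752).
Verify against each original: 3047 mod 7 = 2, 3047 mod 16 = 7, 3047 mod 13 = 5, 3047 mod 17 = 4.

x ≡ 3047 (mod 24752).


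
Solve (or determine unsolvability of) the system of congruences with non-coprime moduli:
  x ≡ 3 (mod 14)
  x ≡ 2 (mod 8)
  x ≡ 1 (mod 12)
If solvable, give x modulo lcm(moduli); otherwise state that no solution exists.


Moduli 14, 8, 12 are not pairwise coprime, so CRT works modulo lcm(m_i) when all pairwise compatibility conditions hold.
Pairwise compatibility: gcd(m_i, m_j) must divide a_i - a_j for every pair.
Merge one congruence at a time:
  Start: x ≡ 3 (mod 14).
  Combine with x ≡ 2 (mod 8): gcd(14, 8) = 2, and 2 - 3 = -1 is NOT divisible by 2.
    ⇒ system is inconsistent (no integer solution).

No solution (the system is inconsistent).


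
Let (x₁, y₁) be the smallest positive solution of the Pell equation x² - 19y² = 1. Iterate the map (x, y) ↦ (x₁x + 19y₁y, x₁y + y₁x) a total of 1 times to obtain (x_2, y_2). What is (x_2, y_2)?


Step 1: Find the fundamental solution (x₁, y₁) of x² - 19y² = 1.
  Expand √19 as a continued fraction. a₀ = ⌊√19⌋ = 4; iterate m_{k+1} = d_k·a_k − m_k, d_{k+1} = (19 − m_{k+1}²)/d_k, a_{k+1} = ⌊(a₀ + m_{k+1})/d_{k+1}⌋ (starting m₀ = 0, d₀ = 1), with convergents p_k = a_k·p_{k-1} + p_{k-2}, q_k = a_k·q_{k-1} + q_{k-2} (p₋₁ = 1, q₋₁ = 0):
  k = 0: a₀ = 4; p₀/q₀ = 4/1; p₀² − 19·q₀² = 16 − 19 = -3.
  k = 1: m = 4, d = 3, a = ⌊(4 + 4)/3⌋ = 2; p/q = (2·4 + 1)/(2·1 + 0) = 9/2; p² − 19·q² = 81 − 76 = 5.
  k = 2: m = 2, d = 5, a = ⌊(4 + 2)/5⌋ = 1; p/q = (1·9 + 4)/(1·2 + 1) = 13/3; p² − 19·q² = 169 − 171 = -2.
  k = 3: m = 3, d = 2, a = ⌊(4 + 3)/2⌋ = 3; p/q = (3·13 + 9)/(3·3 + 2) = 48/11; p² − 19·q² = 2304 − 2299 = 5.
  k = 4: m = 3, d = 5, a = ⌊(4 + 3)/5⌋ = 1; p/q = (1·48 + 13)/(1·11 + 3) = 61/14; p² − 19·q² = 3721 − 3724 = -3.
  k = 5: m = 2, d = 3, a = ⌊(4 + 2)/3⌋ = 2; p/q = (2·61 + 48)/(2·14 + 11) = 170/39; p² − 19·q² = 28900 − 28899 = 1.
  The first convergent with p² − 19·q² = 1 gives the fundamental solution (x₁, y₁) = (170, 39).
Step 2: Apply the recurrence (x_{n+1}, y_{n+1}) = (x₁x_n + 19y₁y_n, x₁y_n + y₁x_n) repeatedly.
  From (x_1, y_1) = (170, 39): x_2 = 170·170 + 19·39·39 = 57799; y_2 = 170·39 + 39·170 = 13260.
Step 3: Verify x_2² - 19·y_2² = 3340724401 - 3340724400 = 1 (should be 1). ✓

(x_1, y_1) = (170, 39); (x_2, y_2) = (57799, 13260).


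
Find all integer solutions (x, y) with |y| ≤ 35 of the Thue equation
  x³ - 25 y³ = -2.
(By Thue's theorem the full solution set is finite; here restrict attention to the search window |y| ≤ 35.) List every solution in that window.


The equation is x³ - 25y³ = -2. For fixed y, x³ = 25·y³ − 2, so a solution requires the RHS to be a perfect cube.
Strategy: iterate y from -35 to 35, compute RHS = 25·y³ − 2, and check whether it is a (positive or negative) perfect cube.
Check small values of y:
  y = 0: RHS = -2 is not a perfect cube.
  y = 1: RHS = 23 is not a perfect cube.
  y = -1: RHS = -27 = (-3)³ ⇒ x = -3 works.
  y = 2: RHS = 198 is not a perfect cube.
  y = -2: RHS = -202 is not a perfect cube.
  y = 3: RHS = 673 is not a perfect cube.
  y = -3: RHS = -677 is not a perfect cube.
Continuing the search up to |y| = 35 finds no further solutions beyond those listed.
Collected solutions: (-3, -1).

Solutions (with |y| ≤ 35): (-3, -1).


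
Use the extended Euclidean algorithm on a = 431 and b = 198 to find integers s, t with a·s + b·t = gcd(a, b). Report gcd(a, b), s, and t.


Euclidean algorithm on (431, 198) — divide until remainder is 0:
  431 = 2 · 198 + 35
  198 = 5 · 35 + 23
  35 = 1 · 23 + 12
  23 = 1 · 12 + 11
  12 = 1 · 11 + 1
  11 = 11 · 1 + 0
gcd(431, 198) = 1.
Track Bezout coefficients alongside the remainders: start with r₀ = 431 = a·1 + b·0 (s = 1, t = 0) and r₁ = 198 = a·0 + b·1 (s = 0, t = 1); each new remainder r_{k+1} = r_{k-1} − q_k·r_k inherits s_{k+1} = s_{k-1} − q_k·s_k, t_{k+1} = t_{k-1} − q_k·t_k, so r_k = a·s_k + b·t_k at every step:
  q = 2: r = 35, s = 1 − 2·0 = 1, t = 0 − 2·1 = -2  (check: 431·1 + 198·(-2) = 35)
  q = 5: r = 23, s = 0 − 5·1 = -5, t = 1 − 5·(-2) = 11  (check: 431·(-5) + 198·11 = 23)
  q = 1: r = 12, s = 1 − 1·(-5) = 6, t = -2 − 1·11 = -13  (check: 431·6 + 198·(-13) = 12)
  q = 1: r = 11, s = -5 − 1·6 = -11, t = 11 − 1·(-13) = 24  (check: 431·(-11) + 198·24 = 11)
  q = 1: r = 1, s = 6 − 1·(-11) = 17, t = -13 − 1·24 = -37  (check: 431·17 + 198·(-37) = 1)
The row with r = 1 (the gcd) gives the Bezout coefficients s = 17, t = -37.
Result: 431 · (17) + 198 · (-37) = 1.

gcd(431, 198) = 1; s = 17, t = -37 (check: 431·17 + 198·(-37) = 1).


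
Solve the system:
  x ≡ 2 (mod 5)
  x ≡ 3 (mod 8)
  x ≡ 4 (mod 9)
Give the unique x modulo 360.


Moduli 5, 8, 9 are pairwise coprime; by CRT there is a unique solution modulo M = 5 · 8 · 9 = 360.
Solve pairwise, accumulating the modulus:
  Start with x ≡ 2 (mod 5).
  Combine with x ≡ 3 (mod 8): since gcd(5, 8) = 1, we get a unique residue mod 40.
    Write x = 2 + 5·t and substitute into x ≡ 3 (mod 8): 5·t ≡ 3 − 2 = 1 (mod 8).
    The inverse of 5 mod 8 is 5 (since 5·5 = 25 = 3·8 + 1), so t ≡ 5·1 = 5 ≡ 5 (mod 8).
    Then x = 2 + 5·5 = 27, valid modulo lcm(5, 8) = 40: x ≡ 27 (mod 40).
  Combine with x ≡ 4 (mod 9): since gcd(40, 9) = 1, we get a unique residue mod 360.
    Write x = 27 + 40·t and substitute into x ≡ 4 (mod 9): 40·t ≡ 4 − 27 = -23 (mod 9).
    Reduce coefficients mod 9: 4·t ≡ 4 (mod 9).
    The inverse of 4 mod 9 is 7 (since 4·7 = 28 = 3·9 + 1), so t ≡ 7·4 = 28 ≡ 1 (mod 9).
    Then x = 27 + 40·1 = 67, valid modulo lcm(40, 9) = 360: x ≡ 67 (mod 360).
Verify: 67 mod 5 = 2 ✓, 67 mod 8 = 3 ✓, 67 mod 9 = 4 ✓.

x ≡ 67 (mod 360).


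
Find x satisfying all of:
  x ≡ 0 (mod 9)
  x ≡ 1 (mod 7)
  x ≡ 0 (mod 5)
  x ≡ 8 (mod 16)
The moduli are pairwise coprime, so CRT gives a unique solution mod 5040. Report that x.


Product of moduli M = 9 · 7 · 5 · 16 = 5040.
Merge one congruence at a time:
  Start: x ≡ 0 (mod 9).
  Combine with x ≡ 1 (mod 7); new modulus lcm = 63.
    Write x = 0 + 9·t and substitute into x ≡ 1 (mod 7): 9·t ≡ 1 − 0 = 1 (mod 7).
    Reduce coefficients mod 7: 2·t ≡ 1 (mod 7).
    The inverse of 2 mod 7 is 4 (since 2·4 = 8 = 1·7 + 1), so t ≡ 4·1 = 4 ≡ 4 (mod 7).
    Then x = 0 + 9·4 = 36, valid modulo lcm(9, 7) = 63: x ≡ 36 (mod 63).
  Combine with x ≡ 0 (mod 5); new modulus lcm = 315.
    Write x = 36 + 63·t and substitute into x ≡ 0 (mod 5): 63·t ≡ 0 − 36 = -36 (mod 5).
    Reduce coefficients mod 5: 3·t ≡ 4 (mod 5).
    The inverse of 3 mod 5 is 2 (since 3·2 = 6 = 1·5 + 1), so t ≡ 2·4 = 8 ≡ 3 (mod 5).
    Then x = 36 + 63·3 = 225, valid modulo lcm(63, 5) = 315: x ≡ 225 (mod 315).
  Combine with x ≡ 8 (mod 16); new modulus lcm = 5040.
    Write x = 225 + 315·t and substitute into x ≡ 8 (mod 16): 315·t ≡ 8 − 225 = -217 (mod 16).
    Reduce coefficients mod 16: 11·t ≡ 7 (mod 16).
    The inverse of 11 mod 16 is 3 (since 11·3 = 33 = 2·16 + 1), so t ≡ 3·7 = 21 ≡ 5 (mod 16).
    Then x = 225 + 315·5 = 1800, valid modulo lcm(315, 16) = 5040: x ≡ 1800 (mod 5040).
Verify against each original: 1800 mod 9 = 0, 1800 mod 7 = 1, 1800 mod 5 = 0, 1800 mod 16 = 8.

x ≡ 1800 (mod 5040).


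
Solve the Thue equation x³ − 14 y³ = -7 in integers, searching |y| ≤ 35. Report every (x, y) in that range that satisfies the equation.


The equation is x³ - 14y³ = -7. For fixed y, x³ = 14·y³ − 7, so a solution requires the RHS to be a perfect cube.
Strategy: iterate y from -35 to 35, compute RHS = 14·y³ − 7, and check whether it is a (positive or negative) perfect cube.
Check small values of y:
  y = 0: RHS = -7 is not a perfect cube.
  y = 1: RHS = 7 is not a perfect cube.
  y = -1: RHS = -21 is not a perfect cube.
  y = 2: RHS = 105 is not a perfect cube.
  y = -2: RHS = -119 is not a perfect cube.
  y = 3: RHS = 371 is not a perfect cube.
  y = -3: RHS = -385 is not a perfect cube.
Continuing the search up to |y| = 35 finds no solutions either.
No (x, y) in the scanned range satisfies the equation.

No integer solutions with |y| ≤ 35.


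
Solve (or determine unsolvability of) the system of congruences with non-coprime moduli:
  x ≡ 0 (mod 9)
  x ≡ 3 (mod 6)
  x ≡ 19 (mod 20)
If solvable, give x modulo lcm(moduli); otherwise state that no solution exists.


Moduli 9, 6, 20 are not pairwise coprime, so CRT works modulo lcm(m_i) when all pairwise compatibility conditions hold.
Pairwise compatibility: gcd(m_i, m_j) must divide a_i - a_j for every pair.
Merge one congruence at a time:
  Start: x ≡ 0 (mod 9).
  Combine with x ≡ 3 (mod 6): gcd(9, 6) = 3; 3 - 0 = 3, which IS divisible by 3, so compatible.
    Write x = 0 + 9·t and substitute into x ≡ 3 (mod 6): 9·t ≡ 3 − 0 = 3 (mod 6).
    Divide the congruence (and modulus) by g = 3: 3·t ≡ 1 (mod 2).
    Reduce coefficients mod 2: 1·t ≡ 1 (mod 2).
    So t ≡ 1 (mod 2).
    Then x = 0 + 9·1 = 9, valid modulo lcm(9, 6) = 18: x ≡ 9 (mod 18).
  Combine with x ≡ 19 (mod 20): gcd(18, 20) = 2; 19 - 9 = 10, which IS divisible by 2, so compatible.
    Write x = 9 + 18·t and substitute into x ≡ 19 (mod 20): 18·t ≡ 19 − 9 = 10 (mod 20).
    Divide the congruence (and modulus) by g = 2: 9·t ≡ 5 (mod 10).
    The inverse of 9 mod 10 is 9 (since 9·9 = 81 = 8·10 + 1), so t ≡ 9·5 = 45 ≡ 5 (mod 10).
    Then x = 9 + 18·5 = 99, valid modulo lcm(18, 20) = 180: x ≡ 99 (mod 180).
Verify: 99 mod 9 = 0, 99 mod 6 = 3, 99 mod 20 = 19.

x ≡ 99 (mod 180).


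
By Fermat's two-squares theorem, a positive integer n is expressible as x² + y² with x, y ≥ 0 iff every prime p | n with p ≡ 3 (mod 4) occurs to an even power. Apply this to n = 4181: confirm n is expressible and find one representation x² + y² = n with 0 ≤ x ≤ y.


Step 1: Factor n = 4181 = 37 · 113.
Step 2: Check the mod-4 condition on each prime factor: 37 ≡ 1 (mod 4), exponent 1; 113 ≡ 1 (mod 4), exponent 1.
All primes ≡ 3 (mod 4) appear to even exponent (or don't appear), so by the two-squares theorem n IS expressible as a sum of two squares.
Step 3: Build a representation. Here n = 37 · 113 is a product of primes ≡ 1 (mod 4). Each prime p ≡ 1 (mod 4) is itself a sum of two squares; find a² by testing p − a² for a perfect square:
  37: 37 − 1² = 36 = 6² ⇒ 37 = 1² + 6².
  113: 113 − 1² = 112, 113 − 2² = 109, 113 − 3² = 104, 113 − 4² = 97, 113 − 5² = 88, 113 − 6² = 77, 113 − 7² = 64 = 8² ⇒ 113 = 7² + 8².
  Combine using the Brahmagupta–Fibonacci identity (a² + b²)(c² + d²) = (ac − bd)² + (ad + bc)² = (ac + bd)² + (ad − bc)²:
  37 · 113 = 4181: from (1² + 6²)(7² + 8²), take (1·7 − 6·8, 1·8 + 6·7) = (7 − 48, 8 + 42) = (-41, 50); dropping signs (only squares matter) gives (41, 50); check 41² + 50² = 1681 + 2500 = 4181 ✓.
Step 4: Order so x ≤ y and verify: 41² + 50² = 1681 + 2500 = 4181 = n. ✓

n = 4181 = 41² + 50² (one valid representation with x ≤ y).


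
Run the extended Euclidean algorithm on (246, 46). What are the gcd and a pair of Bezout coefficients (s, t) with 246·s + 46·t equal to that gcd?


Euclidean algorithm on (246, 46) — divide until remainder is 0:
  246 = 5 · 46 + 16
  46 = 2 · 16 + 14
  16 = 1 · 14 + 2
  14 = 7 · 2 + 0
gcd(246, 46) = 2.
Track Bezout coefficients alongside the remainders: start with r₀ = 246 = a·1 + b·0 (s = 1, t = 0) and r₁ = 46 = a·0 + b·1 (s = 0, t = 1); each new remainder r_{k+1} = r_{k-1} − q_k·r_k inherits s_{k+1} = s_{k-1} − q_k·s_k, t_{k+1} = t_{k-1} − q_k·t_k, so r_k = a·s_k + b·t_k at every step:
  q = 5: r = 16, s = 1 − 5·0 = 1, t = 0 − 5·1 = -5  (check: 246·1 + 46·(-5) = 16)
  q = 2: r = 14, s = 0 − 2·1 = -2, t = 1 − 2·(-5) = 11  (check: 246·(-2) + 46·11 = 14)
  q = 1: r = 2, s = 1 − 1·(-2) = 3, t = -5 − 1·11 = -16  (check: 246·3 + 46·(-16) = 2)
The row with r = 2 (the gcd) gives the Bezout coefficients s = 3, t = -16.
Result: 246 · (3) + 46 · (-16) = 2.

gcd(246, 46) = 2; s = 3, t = -16 (check: 246·3 + 46·(-16) = 2).


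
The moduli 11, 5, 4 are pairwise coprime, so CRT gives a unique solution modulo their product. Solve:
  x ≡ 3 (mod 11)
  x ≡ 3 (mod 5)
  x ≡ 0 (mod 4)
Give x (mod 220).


Moduli 11, 5, 4 are pairwise coprime; by CRT there is a unique solution modulo M = 11 · 5 · 4 = 220.
Solve pairwise, accumulating the modulus:
  Start with x ≡ 3 (mod 11).
  Combine with x ≡ 3 (mod 5): since gcd(11, 5) = 1, we get a unique residue mod 55.
    Write x = 3 + 11·t and substitute into x ≡ 3 (mod 5): 11·t ≡ 3 − 3 = 0 (mod 5).
    Reduce coefficients mod 5: 1·t ≡ 0 (mod 5).
    So t ≡ 0 (mod 5).
    Then x = 3 + 11·0 = 3, valid modulo lcm(11, 5) = 55: x ≡ 3 (mod 55).
  Combine with x ≡ 0 (mod 4): since gcd(55, 4) = 1, we get a unique residue mod 220.
    Write x = 3 + 55·t and substitute into x ≡ 0 (mod 4): 55·t ≡ 0 − 3 = -3 (mod 4).
    Reduce coefficients mod 4: 3·t ≡ 1 (mod 4).
    The inverse of 3 mod 4 is 3 (since 3·3 = 9 = 2·4 + 1), so t ≡ 3·1 = 3 ≡ 3 (mod 4).
    Then x = 3 + 55·3 = 168, valid modulo lcm(55, 4) = 220: x ≡ 168 (mod 220).
Verify: 168 mod 11 = 3 ✓, 168 mod 5 = 3 ✓, 168 mod 4 = 0 ✓.

x ≡ 168 (mod 220).


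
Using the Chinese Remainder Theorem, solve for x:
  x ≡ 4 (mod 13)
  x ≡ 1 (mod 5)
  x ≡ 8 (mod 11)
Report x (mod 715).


Moduli 13, 5, 11 are pairwise coprime; by CRT there is a unique solution modulo M = 13 · 5 · 11 = 715.
Solve pairwise, accumulating the modulus:
  Start with x ≡ 4 (mod 13).
  Combine with x ≡ 1 (mod 5): since gcd(13, 5) = 1, we get a unique residue mod 65.
    Write x = 4 + 13·t and substitute into x ≡ 1 (mod 5): 13·t ≡ 1 − 4 = -3 (mod 5).
    Reduce coefficients mod 5: 3·t ≡ 2 (mod 5).
    The inverse of 3 mod 5 is 2 (since 3·2 = 6 = 1·5 + 1), so t ≡ 2·2 = 4 ≡ 4 (mod 5).
    Then x = 4 + 13·4 = 56, valid modulo lcm(13, 5) = 65: x ≡ 56 (mod 65).
  Combine with x ≡ 8 (mod 11): since gcd(65, 11) = 1, we get a unique residue mod 715.
    Write x = 56 + 65·t and substitute into x ≡ 8 (mod 11): 65·t ≡ 8 − 56 = -48 (mod 11).
    Reduce coefficients mod 11: 10·t ≡ 7 (mod 11).
    The inverse of 10 mod 11 is 10 (since 10·10 = 100 = 9·11 + 1), so t ≡ 10·7 = 70 ≡ 4 (mod 11).
    Then x = 56 + 65·4 = 316, valid modulo lcm(65, 11) = 715: x ≡ 316 (mod 715).
Verify: 316 mod 13 = 4 ✓, 316 mod 5 = 1 ✓, 316 mod 11 = 8 ✓.

x ≡ 316 (mod 715).


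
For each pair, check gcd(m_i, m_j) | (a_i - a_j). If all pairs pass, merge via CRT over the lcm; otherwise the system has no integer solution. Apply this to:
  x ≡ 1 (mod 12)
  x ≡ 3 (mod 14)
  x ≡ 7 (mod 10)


Moduli 12, 14, 10 are not pairwise coprime, so CRT works modulo lcm(m_i) when all pairwise compatibility conditions hold.
Pairwise compatibility: gcd(m_i, m_j) must divide a_i - a_j for every pair.
Merge one congruence at a time:
  Start: x ≡ 1 (mod 12).
  Combine with x ≡ 3 (mod 14): gcd(12, 14) = 2; 3 - 1 = 2, which IS divisible by 2, so compatible.
    Write x = 1 + 12·t and substitute into x ≡ 3 (mod 14): 12·t ≡ 3 − 1 = 2 (mod 14).
    Divide the congruence (and modulus) by g = 2: 6·t ≡ 1 (mod 7).
    The inverse of 6 mod 7 is 6 (since 6·6 = 36 = 5·7 + 1), so t ≡ 6·1 = 6 ≡ 6 (mod 7).
    Then x = 1 + 12·6 = 73, valid modulo lcm(12, 14) = 84: x ≡ 73 (mod 84).
  Combine with x ≡ 7 (mod 10): gcd(84, 10) = 2; 7 - 73 = -66, which IS divisible by 2, so compatible.
    Write x = 73 + 84·t and substitute into x ≡ 7 (mod 10): 84·t ≡ 7 − 73 = -66 (mod 10).
    Divide the congruence (and modulus) by g = 2: 42·t ≡ -33 (mod 5).
    Reduce coefficients mod 5: 2·t ≡ 2 (mod 5).
    The inverse of 2 mod 5 is 3 (since 2·3 = 6 = 1·5 + 1), so t ≡ 3·2 = 6 ≡ 1 (mod 5).
    Then x = 73 + 84·1 = 157, valid modulo lcm(84, 10) = 420: x ≡ 157 (mod 420).
Verify: 157 mod 12 = 1, 157 mod 14 = 3, 157 mod 10 = 7.

x ≡ 157 (mod 420).


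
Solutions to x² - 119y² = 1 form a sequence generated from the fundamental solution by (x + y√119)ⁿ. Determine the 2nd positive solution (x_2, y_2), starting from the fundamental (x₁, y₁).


Step 1: Find the fundamental solution (x₁, y₁) of x² - 119y² = 1.
  Expand √119 as a continued fraction. a₀ = ⌊√119⌋ = 10; iterate m_{k+1} = d_k·a_k − m_k, d_{k+1} = (119 − m_{k+1}²)/d_k, a_{k+1} = ⌊(a₀ + m_{k+1})/d_{k+1}⌋ (starting m₀ = 0, d₀ = 1), with convergents p_k = a_k·p_{k-1} + p_{k-2}, q_k = a_k·q_{k-1} + q_{k-2} (p₋₁ = 1, q₋₁ = 0):
  k = 0: a₀ = 10; p₀/q₀ = 10/1; p₀² − 119·q₀² = 100 − 119 = -19.
  k = 1: m = 10, d = 19, a = ⌊(10 + 10)/19⌋ = 1; p/q = (1·10 + 1)/(1·1 + 0) = 11/1; p² − 119·q² = 121 − 119 = 2.
  k = 2: m = 9, d = 2, a = ⌊(10 + 9)/2⌋ = 9; p/q = (9·11 + 10)/(9·1 + 1) = 109/10; p² − 119·q² = 11881 − 11900 = -19.
  k = 3: m = 9, d = 19, a = ⌊(10 + 9)/19⌋ = 1; p/q = (1·109 + 11)/(1·10 + 1) = 120/11; p² − 119·q² = 14400 − 14399 = 1.
  The first convergent with p² − 119·q² = 1 gives the fundamental solution (x₁, y₁) = (120, 11).
Step 2: Apply the recurrence (x_{n+1}, y_{n+1}) = (x₁x_n + 119y₁y_n, x₁y_n + y₁x_n) repeatedly.
  From (x_1, y_1) = (120, 11): x_2 = 120·120 + 119·11·11 = 28799; y_2 = 120·11 + 11·120 = 2640.
Step 3: Verify x_2² - 119·y_2² = 829382401 - 829382400 = 1 (should be 1). ✓

(x_1, y_1) = (120, 11); (x_2, y_2) = (28799, 2640).


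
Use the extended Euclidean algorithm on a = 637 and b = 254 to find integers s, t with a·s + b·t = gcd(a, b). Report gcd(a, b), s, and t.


Euclidean algorithm on (637, 254) — divide until remainder is 0:
  637 = 2 · 254 + 129
  254 = 1 · 129 + 125
  129 = 1 · 125 + 4
  125 = 31 · 4 + 1
  4 = 4 · 1 + 0
gcd(637, 254) = 1.
Track Bezout coefficients alongside the remainders: start with r₀ = 637 = a·1 + b·0 (s = 1, t = 0) and r₁ = 254 = a·0 + b·1 (s = 0, t = 1); each new remainder r_{k+1} = r_{k-1} − q_k·r_k inherits s_{k+1} = s_{k-1} − q_k·s_k, t_{k+1} = t_{k-1} − q_k·t_k, so r_k = a·s_k + b·t_k at every step:
  q = 2: r = 129, s = 1 − 2·0 = 1, t = 0 − 2·1 = -2  (check: 637·1 + 254·(-2) = 129)
  q = 1: r = 125, s = 0 − 1·1 = -1, t = 1 − 1·(-2) = 3  (check: 637·(-1) + 254·3 = 125)
  q = 1: r = 4, s = 1 − 1·(-1) = 2, t = -2 − 1·3 = -5  (check: 637·2 + 254·(-5) = 4)
  q = 31: r = 1, s = -1 − 31·2 = -63, t = 3 − 31·(-5) = 158  (check: 637·(-63) + 254·158 = 1)
The row with r = 1 (the gcd) gives the Bezout coefficients s = -63, t = 158.
Result: 637 · (-63) + 254 · (158) = 1.

gcd(637, 254) = 1; s = -63, t = 158 (check: 637·(-63) + 254·158 = 1).


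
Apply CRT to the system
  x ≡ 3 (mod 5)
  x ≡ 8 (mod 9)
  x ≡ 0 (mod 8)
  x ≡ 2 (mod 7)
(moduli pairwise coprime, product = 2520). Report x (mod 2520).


Product of moduli M = 5 · 9 · 8 · 7 = 2520.
Merge one congruence at a time:
  Start: x ≡ 3 (mod 5).
  Combine with x ≡ 8 (mod 9); new modulus lcm = 45.
    Write x = 3 + 5·t and substitute into x ≡ 8 (mod 9): 5·t ≡ 8 − 3 = 5 (mod 9).
    The inverse of 5 mod 9 is 2 (since 5·2 = 10 = 1·9 + 1), so t ≡ 2·5 = 10 ≡ 1 (mod 9).
    Then x = 3 + 5·1 = 8, valid modulo lcm(5, 9) = 45: x ≡ 8 (mod 45).
  Combine with x ≡ 0 (mod 8); new modulus lcm = 360.
    Write x = 8 + 45·t and substitute into x ≡ 0 (mod 8): 45·t ≡ 0 − 8 = -8 (mod 8).
    Reduce coefficients mod 8: 5·t ≡ 0 (mod 8).
    The inverse of 5 mod 8 is 5 (since 5·5 = 25 = 3·8 + 1), so t ≡ 5·0 = 0 ≡ 0 (mod 8).
    Then x = 8 + 45·0 = 8, valid modulo lcm(45, 8) = 360: x ≡ 8 (mod 360).
  Combine with x ≡ 2 (mod 7); new modulus lcm = 2520.
    Write x = 8 + 360·t and substitute into x ≡ 2 (mod 7): 360·t ≡ 2 − 8 = -6 (mod 7).
    Reduce coefficients mod 7: 3·t ≡ 1 (mod 7).
    The inverse of 3 mod 7 is 5 (since 3·5 = 15 = 2·7 + 1), so t ≡ 5·1 = 5 ≡ 5 (mod 7).
    Then x = 8 + 360·5 = 1808, valid modulo lcm(360, 7) = 2520: x ≡ 1808 (mod 2520).
Verify against each original: 1808 mod 5 = 3, 1808 mod 9 = 8, 1808 mod 8 = 0, 1808 mod 7 = 2.

x ≡ 1808 (mod 2520).


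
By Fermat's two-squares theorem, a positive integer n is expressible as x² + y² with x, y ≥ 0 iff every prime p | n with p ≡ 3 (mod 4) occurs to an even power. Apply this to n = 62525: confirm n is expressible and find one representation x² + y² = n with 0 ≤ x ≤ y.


Step 1: Factor n = 62525 = 5^2 · 41 · 61.
Step 2: Check the mod-4 condition on each prime factor: 5 ≡ 1 (mod 4), exponent 2; 41 ≡ 1 (mod 4), exponent 1; 61 ≡ 1 (mod 4), exponent 1.
All primes ≡ 3 (mod 4) appear to even exponent (or don't appear), so by the two-squares theorem n IS expressible as a sum of two squares.
Step 3: Build a representation. Group n = k² · m with k = 5 and m = 41 · 61 = 2501 (a product of primes ≡ 1 (mod 4)); a representation of m scales to one of n via (k·x)² + (k·y)² = k²(x² + y²). Each prime p ≡ 1 (mod 4) is itself a sum of two squares; find a² by testing p − a² for a perfect square:
  41: 41 − 1² = 40, 41 − 2² = 37, 41 − 3² = 32, 41 − 4² = 25 = 5² ⇒ 41 = 4² + 5².
  61: 61 − 1² = 60, 61 − 2² = 57, 61 − 3² = 52, 61 − 4² = 45, 61 − 5² = 36 = 6² ⇒ 61 = 5² + 6².
  Combine using the Brahmagupta–Fibonacci identity (a² + b²)(c² + d²) = (ac − bd)² + (ad + bc)² = (ac + bd)² + (ad − bc)²:
  41 · 61 = 2501: from (4² + 5²)(5² + 6²), take (4·5 − 5·6, 4·6 + 5·5) = (20 − 30, 24 + 25) = (-10, 49); dropping signs (only squares matter) gives (10, 49); check 10² + 49² = 100 + 2401 = 2501 ✓.
  Scale by k = 5: (5·10, 5·49) = (50, 245).
Step 4: Order so x ≤ y and verify: 50² + 245² = 2500 + 60025 = 62525 = n. ✓

n = 62525 = 50² + 245² (one valid representation with x ≤ y).


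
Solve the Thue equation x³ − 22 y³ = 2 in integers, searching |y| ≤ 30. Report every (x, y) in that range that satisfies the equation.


The equation is x³ - 22y³ = 2. For fixed y, x³ = 22·y³ + 2, so a solution requires the RHS to be a perfect cube.
Strategy: iterate y from -30 to 30, compute RHS = 22·y³ + 2, and check whether it is a (positive or negative) perfect cube.
Check small values of y:
  y = 0: RHS = 2 is not a perfect cube.
  y = 1: RHS = 24 is not a perfect cube.
  y = -1: RHS = -20 is not a perfect cube.
  y = 2: RHS = 178 is not a perfect cube.
  y = -2: RHS = -174 is not a perfect cube.
  y = 3: RHS = 596 is not a perfect cube.
  y = -3: RHS = -592 is not a perfect cube.
Continuing the search up to |y| = 30 finds no solutions either.
No (x, y) in the scanned range satisfies the equation.

No integer solutions with |y| ≤ 30.


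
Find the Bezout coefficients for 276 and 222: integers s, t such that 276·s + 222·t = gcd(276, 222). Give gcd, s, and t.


Euclidean algorithm on (276, 222) — divide until remainder is 0:
  276 = 1 · 222 + 54
  222 = 4 · 54 + 6
  54 = 9 · 6 + 0
gcd(276, 222) = 6.
Track Bezout coefficients alongside the remainders: start with r₀ = 276 = a·1 + b·0 (s = 1, t = 0) and r₁ = 222 = a·0 + b·1 (s = 0, t = 1); each new remainder r_{k+1} = r_{k-1} − q_k·r_k inherits s_{k+1} = s_{k-1} − q_k·s_k, t_{k+1} = t_{k-1} − q_k·t_k, so r_k = a·s_k + b·t_k at every step:
  q = 1: r = 54, s = 1 − 1·0 = 1, t = 0 − 1·1 = -1  (check: 276·1 + 222·(-1) = 54)
  q = 4: r = 6, s = 0 − 4·1 = -4, t = 1 − 4·(-1) = 5  (check: 276·(-4) + 222·5 = 6)
The row with r = 6 (the gcd) gives the Bezout coefficients s = -4, t = 5.
Result: 276 · (-4) + 222 · (5) = 6.

gcd(276, 222) = 6; s = -4, t = 5 (check: 276·(-4) + 222·5 = 6).


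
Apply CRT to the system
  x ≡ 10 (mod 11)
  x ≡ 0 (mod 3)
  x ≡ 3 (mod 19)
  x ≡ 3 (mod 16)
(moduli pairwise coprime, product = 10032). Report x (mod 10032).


Product of moduli M = 11 · 3 · 19 · 16 = 10032.
Merge one congruence at a time:
  Start: x ≡ 10 (mod 11).
  Combine with x ≡ 0 (mod 3); new modulus lcm = 33.
    Write x = 10 + 11·t and substitute into x ≡ 0 (mod 3): 11·t ≡ 0 − 10 = -10 (mod 3).
    Reduce coefficients mod 3: 2·t ≡ 2 (mod 3).
    The inverse of 2 mod 3 is 2 (since 2·2 = 4 = 1·3 + 1), so t ≡ 2·2 = 4 ≡ 1 (mod 3).
    Then x = 10 + 11·1 = 21, valid modulo lcm(11, 3) = 33: x ≡ 21 (mod 33).
  Combine with x ≡ 3 (mod 19); new modulus lcm = 627.
    Write x = 21 + 33·t and substitute into x ≡ 3 (mod 19): 33·t ≡ 3 − 21 = -18 (mod 19).
    Reduce coefficients mod 19: 14·t ≡ 1 (mod 19).
    The inverse of 14 mod 19 is 15 (since 14·15 = 210 = 11·19 + 1), so t ≡ 15·1 = 15 ≡ 15 (mod 19).
    Then x = 21 + 33·15 = 516, valid modulo lcm(33, 19) = 627: x ≡ 516 (mod 627).
  Combine with x ≡ 3 (mod 16); new modulus lcm = 10032.
    Write x = 516 + 627·t and substitute into x ≡ 3 (mod 16): 627·t ≡ 3 − 516 = -513 (mod 16).
    Reduce coefficients mod 16: 3·t ≡ 15 (mod 16).
    The inverse of 3 mod 16 is 11 (since 3·11 = 33 = 2·16 + 1), so t ≡ 11·15 = 165 ≡ 5 (mod 16).
    Then x = 516 + 627·5 = 3651, valid modulo lcm(627, 16) = 10032: x ≡ 3651 (mod 10032).
Verify against each original: 3651 mod 11 = 10, 3651 mod 3 = 0, 3651 mod 19 = 3, 3651 mod 16 = 3.

x ≡ 3651 (mod 10032).


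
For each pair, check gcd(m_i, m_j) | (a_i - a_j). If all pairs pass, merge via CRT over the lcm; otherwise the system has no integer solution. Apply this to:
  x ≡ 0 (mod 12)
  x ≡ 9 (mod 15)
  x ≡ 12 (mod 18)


Moduli 12, 15, 18 are not pairwise coprime, so CRT works modulo lcm(m_i) when all pairwise compatibility conditions hold.
Pairwise compatibility: gcd(m_i, m_j) must divide a_i - a_j for every pair.
Merge one congruence at a time:
  Start: x ≡ 0 (mod 12).
  Combine with x ≡ 9 (mod 15): gcd(12, 15) = 3; 9 - 0 = 9, which IS divisible by 3, so compatible.
    Write x = 0 + 12·t and substitute into x ≡ 9 (mod 15): 12·t ≡ 9 − 0 = 9 (mod 15).
    Divide the congruence (and modulus) by g = 3: 4·t ≡ 3 (mod 5).
    The inverse of 4 mod 5 is 4 (since 4·4 = 16 = 3·5 + 1), so t ≡ 4·3 = 12 ≡ 2 (mod 5).
    Then x = 0 + 12·2 = 24, valid modulo lcm(12, 15) = 60: x ≡ 24 (mod 60).
  Combine with x ≡ 12 (mod 18): gcd(60, 18) = 6; 12 - 24 = -12, which IS divisible by 6, so compatible.
    Write x = 24 + 60·t and substitute into x ≡ 12 (mod 18): 60·t ≡ 12 − 24 = -12 (mod 18).
    Divide the congruence (and modulus) by g = 6: 10·t ≡ -2 (mod 3).
    Reduce coefficients mod 3: 1·t ≡ 1 (mod 3).
    So t ≡ 1 (mod 3).
    Then x = 24 + 60·1 = 84, valid modulo lcm(60, 18) = 180: x ≡ 84 (mod 180).
Verify: 84 mod 12 = 0, 84 mod 15 = 9, 84 mod 18 = 12.

x ≡ 84 (mod 180).


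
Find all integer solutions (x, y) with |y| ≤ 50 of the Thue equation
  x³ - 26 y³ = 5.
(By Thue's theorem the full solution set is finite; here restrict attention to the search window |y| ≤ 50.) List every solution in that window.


The equation is x³ - 26y³ = 5. For fixed y, x³ = 26·y³ + 5, so a solution requires the RHS to be a perfect cube.
Strategy: iterate y from -50 to 50, compute RHS = 26·y³ + 5, and check whether it is a (positive or negative) perfect cube.
Check small values of y:
  y = 0: RHS = 5 is not a perfect cube.
  y = 1: RHS = 31 is not a perfect cube.
  y = -1: RHS = -21 is not a perfect cube.
  y = 2: RHS = 213 is not a perfect cube.
  y = -2: RHS = -203 is not a perfect cube.
  y = 3: RHS = 707 is not a perfect cube.
  y = -3: RHS = -697 is not a perfect cube.
Continuing the search up to |y| = 50 finds no solutions either.
No (x, y) in the scanned range satisfies the equation.

No integer solutions with |y| ≤ 50.


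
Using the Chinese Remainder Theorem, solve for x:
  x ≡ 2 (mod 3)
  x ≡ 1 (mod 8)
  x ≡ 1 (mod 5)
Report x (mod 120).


Moduli 3, 8, 5 are pairwise coprime; by CRT there is a unique solution modulo M = 3 · 8 · 5 = 120.
Solve pairwise, accumulating the modulus:
  Start with x ≡ 2 (mod 3).
  Combine with x ≡ 1 (mod 8): since gcd(3, 8) = 1, we get a unique residue mod 24.
    Write x = 2 + 3·t and substitute into x ≡ 1 (mod 8): 3·t ≡ 1 − 2 = -1 (mod 8).
    Reduce coefficients mod 8: 3·t ≡ 7 (mod 8).
    The inverse of 3 mod 8 is 3 (since 3·3 = 9 = 1·8 + 1), so t ≡ 3·7 = 21 ≡ 5 (mod 8).
    Then x = 2 + 3·5 = 17, valid modulo lcm(3, 8) = 24: x ≡ 17 (mod 24).
  Combine with x ≡ 1 (mod 5): since gcd(24, 5) = 1, we get a unique residue mod 120.
    Write x = 17 + 24·t and substitute into x ≡ 1 (mod 5): 24·t ≡ 1 − 17 = -16 (mod 5).
    Reduce coefficients mod 5: 4·t ≡ 4 (mod 5).
    The inverse of 4 mod 5 is 4 (since 4·4 = 16 = 3·5 + 1), so t ≡ 4·4 = 16 ≡ 1 (mod 5).
    Then x = 17 + 24·1 = 41, valid modulo lcm(24, 5) = 120: x ≡ 41 (mod 120).
Verify: 41 mod 3 = 2 ✓, 41 mod 8 = 1 ✓, 41 mod 5 = 1 ✓.

x ≡ 41 (mod 120).


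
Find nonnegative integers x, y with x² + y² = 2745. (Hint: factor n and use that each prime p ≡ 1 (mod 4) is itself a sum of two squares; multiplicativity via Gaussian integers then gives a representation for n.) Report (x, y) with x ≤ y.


Step 1: Factor n = 2745 = 3^2 · 5 · 61.
Step 2: Check the mod-4 condition on each prime factor: 3 ≡ 3 (mod 4), exponent 2 (must be even); 5 ≡ 1 (mod 4), exponent 1; 61 ≡ 1 (mod 4), exponent 1.
All primes ≡ 3 (mod 4) appear to even exponent (or don't appear), so by the two-squares theorem n IS expressible as a sum of two squares.
Step 3: Build a representation. Group n = k² · m with k = 3 and m = 5 · 61 = 305 (a product of primes ≡ 1 (mod 4)); a representation of m scales to one of n via (k·x)² + (k·y)² = k²(x² + y²). Each prime p ≡ 1 (mod 4) is itself a sum of two squares; find a² by testing p − a² for a perfect square:
  5: 5 − 1² = 4 = 2² ⇒ 5 = 1² + 2².
  61: 61 − 1² = 60, 61 − 2² = 57, 61 − 3² = 52, 61 − 4² = 45, 61 − 5² = 36 = 6² ⇒ 61 = 5² + 6².
  Combine using the Brahmagupta–Fibonacci identity (a² + b²)(c² + d²) = (ac − bd)² + (ad + bc)² = (ac + bd)² + (ad − bc)²:
  5 · 61 = 305: from (1² + 2²)(5² + 6²), take (1·5 − 2·6, 1·6 + 2·5) = (5 − 12, 6 + 10) = (-7, 16); dropping signs (only squares matter) gives (7, 16); check 7² + 16² = 49 + 256 = 305 ✓.
  Scale by k = 3: (3·7, 3·16) = (21, 48).
Step 4: Order so x ≤ y and verify: 21² + 48² = 441 + 2304 = 2745 = n. ✓

n = 2745 = 21² + 48² (one valid representation with x ≤ y).


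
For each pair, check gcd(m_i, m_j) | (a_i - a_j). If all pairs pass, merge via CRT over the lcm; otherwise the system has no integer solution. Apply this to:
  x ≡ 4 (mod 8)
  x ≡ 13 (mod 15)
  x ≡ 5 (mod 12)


Moduli 8, 15, 12 are not pairwise coprime, so CRT works modulo lcm(m_i) when all pairwise compatibility conditions hold.
Pairwise compatibility: gcd(m_i, m_j) must divide a_i - a_j for every pair.
Merge one congruence at a time:
  Start: x ≡ 4 (mod 8).
  Combine with x ≡ 13 (mod 15): gcd(8, 15) = 1; 13 - 4 = 9, which IS divisible by 1, so compatible.
    Write x = 4 + 8·t and substitute into x ≡ 13 (mod 15): 8·t ≡ 13 − 4 = 9 (mod 15).
    The inverse of 8 mod 15 is 2 (since 8·2 = 16 = 1·15 + 1), so t ≡ 2·9 = 18 ≡ 3 (mod 15).
    Then x = 4 + 8·3 = 28, valid modulo lcm(8, 15) = 120: x ≡ 28 (mod 120).
  Combine with x ≡ 5 (mod 12): gcd(120, 12) = 12, and 5 - 28 = -23 is NOT divisible by 12.
    ⇒ system is inconsistent (no integer solution).

No solution (the system is inconsistent).


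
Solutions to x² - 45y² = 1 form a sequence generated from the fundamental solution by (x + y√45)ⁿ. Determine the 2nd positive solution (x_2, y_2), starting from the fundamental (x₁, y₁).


Step 1: Find the fundamental solution (x₁, y₁) of x² - 45y² = 1.
  Expand √45 as a continued fraction. a₀ = ⌊√45⌋ = 6; iterate m_{k+1} = d_k·a_k − m_k, d_{k+1} = (45 − m_{k+1}²)/d_k, a_{k+1} = ⌊(a₀ + m_{k+1})/d_{k+1}⌋ (starting m₀ = 0, d₀ = 1), with convergents p_k = a_k·p_{k-1} + p_{k-2}, q_k = a_k·q_{k-1} + q_{k-2} (p₋₁ = 1, q₋₁ = 0):
  k = 0: a₀ = 6; p₀/q₀ = 6/1; p₀² − 45·q₀² = 36 − 45 = -9.
  k = 1: m = 6, d = 9, a = ⌊(6 + 6)/9⌋ = 1; p/q = (1·6 + 1)/(1·1 + 0) = 7/1; p² − 45·q² = 49 − 45 = 4.
  k = 2: m = 3, d = 4, a = ⌊(6 + 3)/4⌋ = 2; p/q = (2·7 + 6)/(2·1 + 1) = 20/3; p² − 45·q² = 400 − 405 = -5.
  k = 3: m = 5, d = 5, a = ⌊(6 + 5)/5⌋ = 2; p/q = (2·20 + 7)/(2·3 + 1) = 47/7; p² − 45·q² = 2209 − 2205 = 4.
  k = 4: m = 5, d = 4, a = ⌊(6 + 5)/4⌋ = 2; p/q = (2·47 + 20)/(2·7 + 3) = 114/17; p² − 45·q² = 12996 − 13005 = -9.
  k = 5: m = 3, d = 9, a = ⌊(6 + 3)/9⌋ = 1; p/q = (1·114 + 47)/(1·17 + 7) = 161/24; p² − 45·q² = 25921 − 25920 = 1.
  The first convergent with p² − 45·q² = 1 gives the fundamental solution (x₁, y₁) = (161, 24).
Step 2: Apply the recurrence (x_{n+1}, y_{n+1}) = (x₁x_n + 45y₁y_n, x₁y_n + y₁x_n) repeatedly.
  From (x_1, y_1) = (161, 24): x_2 = 161·161 + 45·24·24 = 51841; y_2 = 161·24 + 24·161 = 7728.
Step 3: Verify x_2² - 45·y_2² = 2687489281 - 2687489280 = 1 (should be 1). ✓

(x_1, y_1) = (161, 24); (x_2, y_2) = (51841, 7728).


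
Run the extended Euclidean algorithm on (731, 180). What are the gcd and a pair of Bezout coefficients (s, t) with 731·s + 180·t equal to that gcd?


Euclidean algorithm on (731, 180) — divide until remainder is 0:
  731 = 4 · 180 + 11
  180 = 16 · 11 + 4
  11 = 2 · 4 + 3
  4 = 1 · 3 + 1
  3 = 3 · 1 + 0
gcd(731, 180) = 1.
Track Bezout coefficients alongside the remainders: start with r₀ = 731 = a·1 + b·0 (s = 1, t = 0) and r₁ = 180 = a·0 + b·1 (s = 0, t = 1); each new remainder r_{k+1} = r_{k-1} − q_k·r_k inherits s_{k+1} = s_{k-1} − q_k·s_k, t_{k+1} = t_{k-1} − q_k·t_k, so r_k = a·s_k + b·t_k at every step:
  q = 4: r = 11, s = 1 − 4·0 = 1, t = 0 − 4·1 = -4  (check: 731·1 + 180·(-4) = 11)
  q = 16: r = 4, s = 0 − 16·1 = -16, t = 1 − 16·(-4) = 65  (check: 731·(-16) + 180·65 = 4)
  q = 2: r = 3, s = 1 − 2·(-16) = 33, t = -4 − 2·65 = -134  (check: 731·33 + 180·(-134) = 3)
  q = 1: r = 1, s = -16 − 1·33 = -49, t = 65 − 1·(-134) = 199  (check: 731·(-49) + 180·199 = 1)
The row with r = 1 (the gcd) gives the Bezout coefficients s = -49, t = 199.
Result: 731 · (-49) + 180 · (199) = 1.

gcd(731, 180) = 1; s = -49, t = 199 (check: 731·(-49) + 180·199 = 1).


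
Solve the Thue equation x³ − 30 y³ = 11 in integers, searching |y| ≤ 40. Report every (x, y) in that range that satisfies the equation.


The equation is x³ - 30y³ = 11. For fixed y, x³ = 30·y³ + 11, so a solution requires the RHS to be a perfect cube.
Strategy: iterate y from -40 to 40, compute RHS = 30·y³ + 11, and check whether it is a (positive or negative) perfect cube.
Check small values of y:
  y = 0: RHS = 11 is not a perfect cube.
  y = 1: RHS = 41 is not a perfect cube.
  y = -1: RHS = -19 is not a perfect cube.
  y = 2: RHS = 251 is not a perfect cube.
  y = -2: RHS = -229 is not a perfect cube.
  y = 3: RHS = 821 is not a perfect cube.
  y = -3: RHS = -799 is not a perfect cube.
Continuing the search up to |y| = 40 finds no solutions either.
No (x, y) in the scanned range satisfies the equation.

No integer solutions with |y| ≤ 40.


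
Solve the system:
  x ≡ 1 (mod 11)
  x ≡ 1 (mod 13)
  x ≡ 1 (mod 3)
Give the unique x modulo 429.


Moduli 11, 13, 3 are pairwise coprime; by CRT there is a unique solution modulo M = 11 · 13 · 3 = 429.
Solve pairwise, accumulating the modulus:
  Start with x ≡ 1 (mod 11).
  Combine with x ≡ 1 (mod 13): since gcd(11, 13) = 1, we get a unique residue mod 143.
    Write x = 1 + 11·t and substitute into x ≡ 1 (mod 13): 11·t ≡ 1 − 1 = 0 (mod 13).
    The inverse of 11 mod 13 is 6 (since 11·6 = 66 = 5·13 + 1), so t ≡ 6·0 = 0 ≡ 0 (mod 13).
    Then x = 1 + 11·0 = 1, valid modulo lcm(11, 13) = 143: x ≡ 1 (mod 143).
  Combine with x ≡ 1 (mod 3): since gcd(143, 3) = 1, we get a unique residue mod 429.
    Write x = 1 + 143·t and substitute into x ≡ 1 (mod 3): 143·t ≡ 1 − 1 = 0 (mod 3).
    Reduce coefficients mod 3: 2·t ≡ 0 (mod 3).
    The inverse of 2 mod 3 is 2 (since 2·2 = 4 = 1·3 + 1), so t ≡ 2·0 = 0 ≡ 0 (mod 3).
    Then x = 1 + 143·0 = 1, valid modulo lcm(143, 3) = 429: x ≡ 1 (mod 429).
Verify: 1 mod 11 = 1 ✓, 1 mod 13 = 1 ✓, 1 mod 3 = 1 ✓.

x ≡ 1 (mod 429).


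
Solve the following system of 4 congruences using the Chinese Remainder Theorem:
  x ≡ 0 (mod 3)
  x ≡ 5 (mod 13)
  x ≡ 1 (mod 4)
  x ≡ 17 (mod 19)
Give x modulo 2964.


Product of moduli M = 3 · 13 · 4 · 19 = 2964.
Merge one congruence at a time:
  Start: x ≡ 0 (mod 3).
  Combine with x ≡ 5 (mod 13); new modulus lcm = 39.
    Write x = 0 + 3·t and substitute into x ≡ 5 (mod 13): 3·t ≡ 5 − 0 = 5 (mod 13).
    The inverse of 3 mod 13 is 9 (since 3·9 = 27 = 2·13 + 1), so t ≡ 9·5 = 45 ≡ 6 (mod 13).
    Then x = 0 + 3·6 = 18, valid modulo lcm(3, 13) = 39: x ≡ 18 (mod 39).
  Combine with x ≡ 1 (mod 4); new modulus lcm = 156.
    Write x = 18 + 39·t and substitute into x ≡ 1 (mod 4): 39·t ≡ 1 − 18 = -17 (mod 4).
    Reduce coefficients mod 4: 3·t ≡ 3 (mod 4).
    The inverse of 3 mod 4 is 3 (since 3·3 = 9 = 2·4 + 1), so t ≡ 3·3 = 9 ≡ 1 (mod 4).
    Then x = 18 + 39·1 = 57, valid modulo lcm(39, 4) = 156: x ≡ 57 (mod 156).
  Combine with x ≡ 17 (mod 19); new modulus lcm = 2964.
    Write x = 57 + 156·t and substitute into x ≡ 17 (mod 19): 156·t ≡ 17 − 57 = -40 (mod 19).
    Reduce coefficients mod 19: 4·t ≡ 17 (mod 19).
    The inverse of 4 mod 19 is 5 (since 4·5 = 20 = 1·19 + 1), so t ≡ 5·17 = 85 ≡ 9 (mod 19).
    Then x = 57 + 156·9 = 1461, valid modulo lcm(156, 19) = 2964: x ≡ 1461 (mod 2964).
Verify against each original: 1461 mod 3 = 0, 1461 mod 13 = 5, 1461 mod 4 = 1, 1461 mod 19 = 17.

x ≡ 1461 (mod 2964).


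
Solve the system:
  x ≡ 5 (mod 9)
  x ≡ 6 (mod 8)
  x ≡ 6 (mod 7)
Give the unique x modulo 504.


Moduli 9, 8, 7 are pairwise coprime; by CRT there is a unique solution modulo M = 9 · 8 · 7 = 504.
Solve pairwise, accumulating the modulus:
  Start with x ≡ 5 (mod 9).
  Combine with x ≡ 6 (mod 8): since gcd(9, 8) = 1, we get a unique residue mod 72.
    Write x = 5 + 9·t and substitute into x ≡ 6 (mod 8): 9·t ≡ 6 − 5 = 1 (mod 8).
    Reduce coefficients mod 8: 1·t ≡ 1 (mod 8).
    So t ≡ 1 (mod 8).
    Then x = 5 + 9·1 = 14, valid modulo lcm(9, 8) = 72: x ≡ 14 (mod 72).
  Combine with x ≡ 6 (mod 7): since gcd(72, 7) = 1, we get a unique residue mod 504.
    Write x = 14 + 72·t and substitute into x ≡ 6 (mod 7): 72·t ≡ 6 − 14 = -8 (mod 7).
    Reduce coefficients mod 7: 2·t ≡ 6 (mod 7).
    The inverse of 2 mod 7 is 4 (since 2·4 = 8 = 1·7 + 1), so t ≡ 4·6 = 24 ≡ 3 (mod 7).
    Then x = 14 + 72·3 = 230, valid modulo lcm(72, 7) = 504: x ≡ 230 (mod 504).
Verify: 230 mod 9 = 5 ✓, 230 mod 8 = 6 ✓, 230 mod 7 = 6 ✓.

x ≡ 230 (mod 504).
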